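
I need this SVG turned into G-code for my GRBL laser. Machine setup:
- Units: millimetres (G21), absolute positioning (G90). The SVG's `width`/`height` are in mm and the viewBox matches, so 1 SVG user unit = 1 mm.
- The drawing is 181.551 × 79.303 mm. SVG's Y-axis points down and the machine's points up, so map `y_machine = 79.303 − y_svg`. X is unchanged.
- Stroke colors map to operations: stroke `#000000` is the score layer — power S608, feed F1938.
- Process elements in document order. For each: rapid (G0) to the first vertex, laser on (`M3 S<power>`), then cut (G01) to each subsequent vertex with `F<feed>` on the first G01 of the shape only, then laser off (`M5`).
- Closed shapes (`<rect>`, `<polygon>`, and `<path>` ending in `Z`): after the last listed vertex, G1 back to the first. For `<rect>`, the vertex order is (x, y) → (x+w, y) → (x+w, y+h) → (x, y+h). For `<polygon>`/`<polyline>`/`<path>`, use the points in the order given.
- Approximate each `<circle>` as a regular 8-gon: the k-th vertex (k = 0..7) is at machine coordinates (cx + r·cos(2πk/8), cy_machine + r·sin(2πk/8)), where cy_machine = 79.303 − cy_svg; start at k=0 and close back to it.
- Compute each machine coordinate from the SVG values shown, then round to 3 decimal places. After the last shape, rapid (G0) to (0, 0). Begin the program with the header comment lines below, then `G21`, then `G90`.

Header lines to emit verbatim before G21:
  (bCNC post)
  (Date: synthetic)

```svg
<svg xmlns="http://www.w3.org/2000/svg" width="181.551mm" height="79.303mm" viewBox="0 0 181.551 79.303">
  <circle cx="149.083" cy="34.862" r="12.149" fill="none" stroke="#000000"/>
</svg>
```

(bCNC post)
(Date: synthetic)
G21
G90
G0 X161.232 Y44.441
M3 S608
G01 X157.674 Y53.032 F1938
G01 X149.083 Y56.590
G01 X140.492 Y53.032
G01 X136.934 Y44.441
G01 X140.492 Y35.850
G01 X149.083 Y32.292
G01 X157.674 Y35.850
G01 X161.232 Y44.441
M5
G0 X0.000 Y0.000

1 u = 1 mm; y_m = 79.303 − y.

[1] `<circle>` circle, #000000→score S608 F1938: (161.232,44.441) → (157.674,53.032) → (149.083,56.590) → (140.492,53.032) → (136.934,44.441) → (140.492,35.850) → (149.083,32.292) → (157.674,35.850) → (161.232,44.441) (closed)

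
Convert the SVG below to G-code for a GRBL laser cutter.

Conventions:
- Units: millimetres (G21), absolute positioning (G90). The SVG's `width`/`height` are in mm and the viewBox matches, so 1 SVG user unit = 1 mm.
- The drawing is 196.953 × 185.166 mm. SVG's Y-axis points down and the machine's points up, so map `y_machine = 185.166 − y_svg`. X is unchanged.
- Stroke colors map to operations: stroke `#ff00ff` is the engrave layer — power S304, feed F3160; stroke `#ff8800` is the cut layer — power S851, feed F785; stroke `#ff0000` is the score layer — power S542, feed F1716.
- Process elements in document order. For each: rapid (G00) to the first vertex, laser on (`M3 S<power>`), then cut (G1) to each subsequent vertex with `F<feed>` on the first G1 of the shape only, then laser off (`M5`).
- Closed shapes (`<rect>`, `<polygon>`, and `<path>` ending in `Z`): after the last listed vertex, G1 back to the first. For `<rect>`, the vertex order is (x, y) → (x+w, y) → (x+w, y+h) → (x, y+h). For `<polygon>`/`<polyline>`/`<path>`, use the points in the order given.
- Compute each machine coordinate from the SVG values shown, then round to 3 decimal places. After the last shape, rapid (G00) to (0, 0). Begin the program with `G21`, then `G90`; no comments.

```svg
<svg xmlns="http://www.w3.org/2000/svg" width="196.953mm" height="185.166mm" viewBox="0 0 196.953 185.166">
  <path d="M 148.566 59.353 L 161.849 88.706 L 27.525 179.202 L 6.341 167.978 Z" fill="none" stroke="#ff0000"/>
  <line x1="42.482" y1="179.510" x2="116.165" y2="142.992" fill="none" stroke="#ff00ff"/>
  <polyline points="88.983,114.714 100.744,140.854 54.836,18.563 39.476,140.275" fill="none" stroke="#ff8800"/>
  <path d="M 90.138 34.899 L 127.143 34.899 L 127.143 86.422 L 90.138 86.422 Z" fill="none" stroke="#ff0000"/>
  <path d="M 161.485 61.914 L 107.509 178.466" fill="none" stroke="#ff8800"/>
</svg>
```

viewBox `0 0 196.953 185.166` with mm width/height → 1 unit = 1 mm. Flip: y_m = 185.166 − y_svg.

**Shape 1** — `<path>` closed polygon, stroke `#ff0000` → score (S542, F1716). Machine vertices: (148.566,125.813) → (161.849,96.460) → (27.525,5.964) → (6.341,17.188) → (148.566,125.813). Closed: final G1 returns to the first vertex.

**Shape 2** — `<line>` line segment, stroke `#ff00ff` → engrave (S304, F3160). Machine vertices: (42.482,5.656) → (116.165,42.174). Open path.

**Shape 3** — `<polyline>` open polyline, stroke `#ff8800` → cut (S851, F785). Machine vertices: (88.983,70.452) → (100.744,44.312) → (54.836,166.603) → (39.476,44.891). Open path.

**Shape 4** — `<path>` rectangle, stroke `#ff0000` → score (S542, F1716). Machine vertices: (90.138,150.267) → (127.143,150.267) → (127.143,98.744) → (90.138,98.744) → (90.138,150.267). Closed: final G1 returns to the first vertex.

**Shape 5** — `<path>` line segment, stroke `#ff8800` → cut (S851, F785). Machine vertices: (161.485,123.252) → (107.509,6.700). Open path.

G21
G90
G00 X148.566 Y125.813
M3 S542
G1 X161.849 Y96.460 F1716
G1 X27.525 Y5.964
G1 X6.341 Y17.188
G1 X148.566 Y125.813
M5
G00 X42.482 Y5.656
M3 S304
G1 X116.165 Y42.174 F3160
M5
G00 X88.983 Y70.452
M3 S851
G1 X100.744 Y44.312 F785
G1 X54.836 Y166.603
G1 X39.476 Y44.891
M5
G00 X90.138 Y150.267
M3 S542
G1 X127.143 Y150.267 F1716
G1 X127.143 Y98.744
G1 X90.138 Y98.744
G1 X90.138 Y150.267
M5
G00 X161.485 Y123.252
M3 S851
G1 X107.509 Y6.700 F785
M5
G00 X0.000 Y0.000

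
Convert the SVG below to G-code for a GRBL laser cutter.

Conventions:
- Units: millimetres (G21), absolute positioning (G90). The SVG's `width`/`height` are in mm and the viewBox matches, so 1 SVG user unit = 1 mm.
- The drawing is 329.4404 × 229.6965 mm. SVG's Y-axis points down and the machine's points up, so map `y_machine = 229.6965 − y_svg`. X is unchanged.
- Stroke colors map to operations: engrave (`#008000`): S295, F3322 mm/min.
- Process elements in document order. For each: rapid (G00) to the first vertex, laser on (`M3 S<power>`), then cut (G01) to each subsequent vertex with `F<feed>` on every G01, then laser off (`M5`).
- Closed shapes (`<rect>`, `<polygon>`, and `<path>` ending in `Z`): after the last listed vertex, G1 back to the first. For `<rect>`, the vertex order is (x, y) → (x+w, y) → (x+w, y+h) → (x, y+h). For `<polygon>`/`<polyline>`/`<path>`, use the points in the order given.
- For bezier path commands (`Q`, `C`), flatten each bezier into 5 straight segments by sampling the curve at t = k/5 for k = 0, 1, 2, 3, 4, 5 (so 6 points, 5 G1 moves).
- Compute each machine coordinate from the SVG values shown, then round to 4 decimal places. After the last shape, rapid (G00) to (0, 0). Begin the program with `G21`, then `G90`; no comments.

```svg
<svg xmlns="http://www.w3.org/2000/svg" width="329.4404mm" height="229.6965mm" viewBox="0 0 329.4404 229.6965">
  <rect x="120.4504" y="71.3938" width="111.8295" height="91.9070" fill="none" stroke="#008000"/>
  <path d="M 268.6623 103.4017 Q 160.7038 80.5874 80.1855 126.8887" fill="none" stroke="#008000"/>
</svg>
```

viewBox `0 0 329.4404 229.6965` with mm width/height → 1 unit = 1 mm. Flip: y_m = 229.6965 − y_svg.

**Shape 1** — `<rect>` rectangle, stroke `#008000` → engrave (S295, F3322). Machine vertices: (120.4504,158.3027) → (232.2799,158.3027) → (232.2799,66.3957) → (120.4504,66.3957) → (120.4504,158.3027). Closed: final G1 returns to the first vertex.

**Shape 2** — `<path>` quadratic bezier, stroke `#008000` → engrave (S295, F3322). Control points (SVG): P0=(268.6623,103.4017), P1=(160.7038,80.5874), P2=(80.1855,126.8887); sampled at t=k/5. Machine vertices: (268.6623,126.2948) → (226.5765,132.6559) → (186.6859,133.4877) → (148.9906,128.7903) → (113.4904,118.5637) → (80.1855,102.8078). Open path.

G21
G90
G00 X120.4504 Y158.3027
M3 S295
G01 X232.2799 Y158.3027 F3322
G01 X232.2799 Y66.3957 F3322
G01 X120.4504 Y66.3957 F3322
G01 X120.4504 Y158.3027 F3322
M5
G00 X268.6623 Y126.2948
M3 S295
G01 X226.5765 Y132.6559 F3322
G01 X186.6859 Y133.4877 F3322
G01 X148.9906 Y128.7903 F3322
G01 X113.4904 Y118.5637 F3322
G01 X80.1855 Y102.8078 F3322
M5
G00 X0.0000 Y0.0000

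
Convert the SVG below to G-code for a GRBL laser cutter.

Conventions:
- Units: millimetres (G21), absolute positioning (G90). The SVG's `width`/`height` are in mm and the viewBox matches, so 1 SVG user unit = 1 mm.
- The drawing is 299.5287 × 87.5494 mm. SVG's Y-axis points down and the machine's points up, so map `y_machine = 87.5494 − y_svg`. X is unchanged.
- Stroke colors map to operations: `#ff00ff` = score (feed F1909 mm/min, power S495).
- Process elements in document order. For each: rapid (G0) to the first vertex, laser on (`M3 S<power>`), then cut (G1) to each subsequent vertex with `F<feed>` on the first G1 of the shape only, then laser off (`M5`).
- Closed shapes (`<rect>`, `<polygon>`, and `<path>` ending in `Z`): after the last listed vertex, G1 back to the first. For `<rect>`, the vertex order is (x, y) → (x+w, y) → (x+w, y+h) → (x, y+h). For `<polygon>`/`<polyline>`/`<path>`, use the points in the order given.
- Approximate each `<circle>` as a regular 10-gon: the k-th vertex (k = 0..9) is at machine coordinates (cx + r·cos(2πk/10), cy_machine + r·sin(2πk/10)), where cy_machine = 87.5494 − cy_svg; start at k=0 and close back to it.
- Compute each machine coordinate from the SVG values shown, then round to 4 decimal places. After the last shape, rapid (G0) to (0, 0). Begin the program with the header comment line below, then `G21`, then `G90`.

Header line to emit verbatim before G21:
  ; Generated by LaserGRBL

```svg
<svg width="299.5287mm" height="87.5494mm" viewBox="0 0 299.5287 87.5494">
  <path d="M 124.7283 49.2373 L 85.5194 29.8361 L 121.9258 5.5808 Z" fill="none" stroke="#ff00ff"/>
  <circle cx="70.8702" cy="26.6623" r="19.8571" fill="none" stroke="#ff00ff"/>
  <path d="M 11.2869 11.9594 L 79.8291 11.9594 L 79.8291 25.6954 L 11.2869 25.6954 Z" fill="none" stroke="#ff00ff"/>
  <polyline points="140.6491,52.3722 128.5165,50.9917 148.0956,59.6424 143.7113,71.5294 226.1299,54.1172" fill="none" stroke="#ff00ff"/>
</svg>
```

viewBox `0 0 299.5287 87.5494` with mm width/height → 1 unit = 1 mm. Flip: y_m = 87.5494 − y_svg.

**Shape 1** — `<path>` regular polygon, stroke `#ff00ff` → score (S495, F1909). Machine vertices: (124.7283,38.3121) → (85.5194,57.7133) → (121.9258,81.9686) → (124.7283,38.3121). Closed: final G1 returns to the first vertex.

**Shape 2** — `<circle>` circle, stroke `#ff00ff` → score (S495, F1909). Machine vertices: (90.7273,60.8871) → (86.9349,72.5588) → (77.0064,79.7723) → (64.7340,79.7723) → (54.8055,72.5588) → (51.0131,60.8871) → (54.8055,49.2154) → (64.7340,42.0019) → (77.0064,42.0019) → (86.9349,49.2154) → (90.7273,60.8871). Closed: final G1 returns to the first vertex.

**Shape 3** — `<path>` rectangle, stroke `#ff00ff` → score (S495, F1909). Machine vertices: (11.2869,75.5900) → (79.8291,75.5900) → (79.8291,61.8540) → (11.2869,61.8540) → (11.2869,75.5900). Closed: final G1 returns to the first vertex.

**Shape 4** — `<polyline>` open polyline, stroke `#ff00ff` → score (S495, F1909). Machine vertices: (140.6491,35.1772) → (128.5165,36.5577) → (148.0956,27.9070) → (143.7113,16.0200) → (226.1299,33.4322). Open path.

; Generated by LaserGRBL
G21
G90
G0 X124.7283 Y38.3121
M3 S495
G1 X85.5194 Y57.7133 F1909
G1 X121.9258 Y81.9686
G1 X124.7283 Y38.3121
M5
G0 X90.7273 Y60.8871
M3 S495
G1 X86.9349 Y72.5588 F1909
G1 X77.0064 Y79.7723
G1 X64.7340 Y79.7723
G1 X54.8055 Y72.5588
G1 X51.0131 Y60.8871
G1 X54.8055 Y49.2154
G1 X64.7340 Y42.0019
G1 X77.0064 Y42.0019
G1 X86.9349 Y49.2154
G1 X90.7273 Y60.8871
M5
G0 X11.2869 Y75.5900
M3 S495
G1 X79.8291 Y75.5900 F1909
G1 X79.8291 Y61.8540
G1 X11.2869 Y61.8540
G1 X11.2869 Y75.5900
M5
G0 X140.6491 Y35.1772
M3 S495
G1 X128.5165 Y36.5577 F1909
G1 X148.0956 Y27.9070
G1 X143.7113 Y16.0200
G1 X226.1299 Y33.4322
M5
G0 X0.0000 Y0.0000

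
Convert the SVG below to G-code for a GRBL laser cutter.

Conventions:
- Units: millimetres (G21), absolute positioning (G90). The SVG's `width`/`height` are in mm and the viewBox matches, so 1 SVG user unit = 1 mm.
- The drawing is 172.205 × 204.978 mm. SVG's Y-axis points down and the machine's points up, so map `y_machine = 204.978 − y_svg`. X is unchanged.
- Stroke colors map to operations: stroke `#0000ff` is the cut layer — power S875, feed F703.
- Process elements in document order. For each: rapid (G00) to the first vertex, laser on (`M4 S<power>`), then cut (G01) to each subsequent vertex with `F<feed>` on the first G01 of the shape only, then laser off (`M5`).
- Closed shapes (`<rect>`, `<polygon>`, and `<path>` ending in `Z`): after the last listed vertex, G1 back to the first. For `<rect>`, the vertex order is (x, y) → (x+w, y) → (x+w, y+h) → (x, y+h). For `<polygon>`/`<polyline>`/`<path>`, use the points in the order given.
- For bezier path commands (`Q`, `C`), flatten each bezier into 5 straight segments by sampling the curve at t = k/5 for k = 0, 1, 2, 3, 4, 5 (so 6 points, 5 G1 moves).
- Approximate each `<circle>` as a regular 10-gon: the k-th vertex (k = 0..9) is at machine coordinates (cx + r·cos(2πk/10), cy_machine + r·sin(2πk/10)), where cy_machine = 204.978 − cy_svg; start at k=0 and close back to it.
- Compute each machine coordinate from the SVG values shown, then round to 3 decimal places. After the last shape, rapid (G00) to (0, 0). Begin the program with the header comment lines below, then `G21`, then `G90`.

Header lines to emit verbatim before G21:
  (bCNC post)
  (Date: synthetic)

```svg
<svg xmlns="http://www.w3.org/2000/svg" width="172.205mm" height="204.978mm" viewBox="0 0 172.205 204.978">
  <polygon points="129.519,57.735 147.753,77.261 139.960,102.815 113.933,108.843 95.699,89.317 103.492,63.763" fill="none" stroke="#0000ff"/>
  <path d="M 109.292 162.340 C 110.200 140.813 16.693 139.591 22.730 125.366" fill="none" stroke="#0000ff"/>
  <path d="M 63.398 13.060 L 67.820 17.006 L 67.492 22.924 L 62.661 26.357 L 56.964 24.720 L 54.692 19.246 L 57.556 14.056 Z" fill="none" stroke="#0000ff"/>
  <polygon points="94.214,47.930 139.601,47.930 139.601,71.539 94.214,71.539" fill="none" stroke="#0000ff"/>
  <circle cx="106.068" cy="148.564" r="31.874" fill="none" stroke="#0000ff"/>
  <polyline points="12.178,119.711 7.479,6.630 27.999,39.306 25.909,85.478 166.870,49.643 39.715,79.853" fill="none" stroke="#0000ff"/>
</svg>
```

(bCNC post)
(Date: synthetic)
G21
G90
G00 X129.519 Y147.243
M4 S875
G01 X147.753 Y127.717 F703
G01 X139.960 Y102.163
G01 X113.933 Y96.135
G01 X95.699 Y115.661
G01 X103.492 Y141.215
G01 X129.519 Y147.243
M5
G00 X109.292 Y42.638
M4 S875
G01 X100.059 Y53.384 F703
G01 X77.476 Y60.856
G01 X50.853 Y66.652
G01 X29.501 Y72.371
G01 X22.730 Y79.612
M5
G00 X63.398 Y191.918
M4 S875
G01 X67.820 Y187.972 F703
G01 X67.492 Y182.054
G01 X62.661 Y178.621
G01 X56.964 Y180.258
G01 X54.692 Y185.732
G01 X57.556 Y190.922
G01 X63.398 Y191.918
M5
G00 X94.214 Y157.048
M4 S875
G01 X139.601 Y157.048 F703
G01 X139.601 Y133.439
G01 X94.214 Y133.439
G01 X94.214 Y157.048
M5
G00 X137.942 Y56.414
M4 S875
G01 X131.855 Y75.149 F703
G01 X115.918 Y86.728
G01 X96.218 Y86.728
G01 X80.281 Y75.149
G01 X74.194 Y56.414
G01 X80.281 Y37.679
G01 X96.218 Y26.100
G01 X115.918 Y26.100
G01 X131.855 Y37.679
G01 X137.942 Y56.414
M5
G00 X12.178 Y85.267
M4 S875
G01 X7.479 Y198.348 F703
G01 X27.999 Y165.672
G01 X25.909 Y119.500
G01 X166.870 Y155.335
G01 X39.715 Y125.125
M5
G00 X0.000 Y0.000

1 u = 1 mm; y_m = 204.978 − y.

[1] `<polygon>` regular polygon, #0000ff→cut S875 F703: (129.519,147.243) → (147.753,127.717) → (139.960,102.163) → (113.933,96.135) → (95.699,115.661) → (103.492,141.215) → (129.519,147.243) (closed)

[2] `<path>` cubic bezier, #0000ff→cut S875 F703: (109.292,42.638) → (100.059,53.384) → (77.476,60.856) → (50.853,66.652) → (29.501,72.371) → (22.730,79.612)

[3] `<path>` regular polygon, #0000ff→cut S875 F703: (63.398,191.918) → (67.820,187.972) → (67.492,182.054) → (62.661,178.621) → (56.964,180.258) → (54.692,185.732) → (57.556,190.922) → (63.398,191.918) (closed)

[4] `<polygon>` rectangle, #0000ff→cut S875 F703: (94.214,157.048) → (139.601,157.048) → (139.601,133.439) → (94.214,133.439) → (94.214,157.048) (closed)

[5] `<circle>` circle, #0000ff→cut S875 F703: (137.942,56.414) → (131.855,75.149) → (115.918,86.728) → (96.218,86.728) → (80.281,75.149) → (74.194,56.414) → (80.281,37.679) → (96.218,26.100) → (115.918,26.100) → (131.855,37.679) → (137.942,56.414) (closed)

[6] `<polyline>` open polyline, #0000ff→cut S875 F703: (12.178,85.267) → (7.479,198.348) → (27.999,165.672) → (25.909,119.500) → (166.870,155.335) → (39.715,125.125)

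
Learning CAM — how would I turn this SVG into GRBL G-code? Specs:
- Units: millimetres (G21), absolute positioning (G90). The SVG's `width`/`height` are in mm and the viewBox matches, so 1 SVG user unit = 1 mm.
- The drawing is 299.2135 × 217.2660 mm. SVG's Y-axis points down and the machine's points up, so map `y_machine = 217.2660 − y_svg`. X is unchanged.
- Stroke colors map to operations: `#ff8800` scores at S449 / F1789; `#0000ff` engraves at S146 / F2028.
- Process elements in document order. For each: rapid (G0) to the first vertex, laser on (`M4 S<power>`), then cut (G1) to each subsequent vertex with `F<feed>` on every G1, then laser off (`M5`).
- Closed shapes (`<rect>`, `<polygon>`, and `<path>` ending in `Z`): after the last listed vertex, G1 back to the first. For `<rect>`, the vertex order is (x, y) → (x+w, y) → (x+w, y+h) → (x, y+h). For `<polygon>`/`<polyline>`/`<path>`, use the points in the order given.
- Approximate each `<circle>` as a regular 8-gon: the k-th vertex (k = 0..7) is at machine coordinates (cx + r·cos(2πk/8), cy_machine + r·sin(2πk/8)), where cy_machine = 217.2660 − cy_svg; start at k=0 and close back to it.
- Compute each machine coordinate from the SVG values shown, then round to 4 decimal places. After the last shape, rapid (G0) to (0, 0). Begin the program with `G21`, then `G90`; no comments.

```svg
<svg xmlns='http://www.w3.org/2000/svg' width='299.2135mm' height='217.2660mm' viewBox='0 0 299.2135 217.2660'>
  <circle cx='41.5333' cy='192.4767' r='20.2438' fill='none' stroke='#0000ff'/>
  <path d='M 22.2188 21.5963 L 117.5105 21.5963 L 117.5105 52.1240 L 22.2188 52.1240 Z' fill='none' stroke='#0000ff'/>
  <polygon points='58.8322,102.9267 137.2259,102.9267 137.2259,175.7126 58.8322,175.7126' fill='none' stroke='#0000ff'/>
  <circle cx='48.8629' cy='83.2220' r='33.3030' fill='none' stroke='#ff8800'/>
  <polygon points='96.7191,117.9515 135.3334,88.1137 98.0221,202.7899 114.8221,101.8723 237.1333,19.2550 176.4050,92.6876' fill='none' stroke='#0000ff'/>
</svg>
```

G21
G90
G0 X61.7771 Y24.7893
M4 S146
G1 X55.8478 Y39.1038 F2028
G1 X41.5333 Y45.0331 F2028
G1 X27.2188 Y39.1038 F2028
G1 X21.2895 Y24.7893 F2028
G1 X27.2188 Y10.4748 F2028
G1 X41.5333 Y4.5455 F2028
G1 X55.8478 Y10.4748 F2028
G1 X61.7771 Y24.7893 F2028
M5
G0 X22.2188 Y195.6697
M4 S146
G1 X117.5105 Y195.6697 F2028
G1 X117.5105 Y165.1420 F2028
G1 X22.2188 Y165.1420 F2028
G1 X22.2188 Y195.6697 F2028
M5
G0 X58.8322 Y114.3393
M4 S146
G1 X137.2259 Y114.3393 F2028
G1 X137.2259 Y41.5534 F2028
G1 X58.8322 Y41.5534 F2028
G1 X58.8322 Y114.3393 F2028
M5
G0 X82.1659 Y134.0440
M4 S449
G1 X72.4117 Y157.5928 F1789
G1 X48.8629 Y167.3470 F1789
G1 X25.3141 Y157.5928 F1789
G1 X15.5599 Y134.0440 F1789
G1 X25.3141 Y110.4952 F1789
G1 X48.8629 Y100.7410 F1789
G1 X72.4117 Y110.4952 F1789
G1 X82.1659 Y134.0440 F1789
M5
G0 X96.7191 Y99.3145
M4 S146
G1 X135.3334 Y129.1523 F2028
G1 X98.0221 Y14.4761 F2028
G1 X114.8221 Y115.3937 F2028
G1 X237.1333 Y198.0110 F2028
G1 X176.4050 Y124.5784 F2028
G1 X96.7191 Y99.3145 F2028
M5
G0 X0.0000 Y0.0000

viewBox `0 0 299.2135 217.2660` with mm width/height → 1 unit = 1 mm. Flip: y_m = 217.2660 − y_svg.

**Shape 1** — `<circle>` circle, stroke `#0000ff` → engrave (S146, F2028). Machine vertices: (61.7771,24.7893) → (55.8478,39.1038) → (41.5333,45.0331) → (27.2188,39.1038) → (21.2895,24.7893) → (27.2188,10.4748) → (41.5333,4.5455) → (55.8478,10.4748) → (61.7771,24.7893). Closed: final G1 returns to the first vertex.

**Shape 2** — `<path>` rectangle, stroke `#0000ff` → engrave (S146, F2028). Machine vertices: (22.2188,195.6697) → (117.5105,195.6697) → (117.5105,165.1420) → (22.2188,165.1420) → (22.2188,195.6697). Closed: final G1 returns to the first vertex.

**Shape 3** — `<polygon>` rectangle, stroke `#0000ff` → engrave (S146, F2028). Machine vertices: (58.8322,114.3393) → (137.2259,114.3393) → (137.2259,41.5534) → (58.8322,41.5534) → (58.8322,114.3393). Closed: final G1 returns to the first vertex.

**Shape 4** — `<circle>` circle, stroke `#ff8800` → score (S449, F1789). Machine vertices: (82.1659,134.0440) → (72.4117,157.5928) → (48.8629,167.3470) → (25.3141,157.5928) → (15.5599,134.0440) → (25.3141,110.4952) → (48.8629,100.7410) → (72.4117,110.4952) → (82.1659,134.0440). Closed: final G1 returns to the first vertex.

**Shape 5** — `<polygon>` closed polygon, stroke `#0000ff` → engrave (S146, F2028). Machine vertices: (96.7191,99.3145) → (135.3334,129.1523) → (98.0221,14.4761) → (114.8221,115.3937) → (237.1333,198.0110) → (176.4050,124.5784) → (96.7191,99.3145). Closed: final G1 returns to the first vertex.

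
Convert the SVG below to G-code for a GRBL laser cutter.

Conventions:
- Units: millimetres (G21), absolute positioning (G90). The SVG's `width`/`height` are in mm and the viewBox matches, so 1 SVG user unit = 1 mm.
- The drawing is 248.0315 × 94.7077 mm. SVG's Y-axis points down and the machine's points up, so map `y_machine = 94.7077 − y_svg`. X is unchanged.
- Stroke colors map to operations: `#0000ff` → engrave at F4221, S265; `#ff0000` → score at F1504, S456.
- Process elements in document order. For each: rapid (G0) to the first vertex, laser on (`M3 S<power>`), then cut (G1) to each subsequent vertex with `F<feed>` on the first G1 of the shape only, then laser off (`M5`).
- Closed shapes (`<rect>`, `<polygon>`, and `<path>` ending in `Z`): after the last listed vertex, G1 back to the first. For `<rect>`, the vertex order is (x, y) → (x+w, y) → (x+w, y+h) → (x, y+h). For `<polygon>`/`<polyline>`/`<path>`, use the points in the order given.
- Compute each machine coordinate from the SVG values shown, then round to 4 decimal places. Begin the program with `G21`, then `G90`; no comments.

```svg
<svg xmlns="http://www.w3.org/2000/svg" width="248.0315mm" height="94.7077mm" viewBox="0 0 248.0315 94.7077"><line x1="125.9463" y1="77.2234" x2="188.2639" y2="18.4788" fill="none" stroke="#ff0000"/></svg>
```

G21
G90
G0 X125.9463 Y17.4843
M3 S456
G1 X188.2639 Y76.2289 F1504
M5

viewBox `0 0 248.0315 94.7077` with mm width/height → 1 unit = 1 mm. Flip: y_m = 94.7077 − y_svg.

**Shape 1** — `<line>` line segment, stroke `#ff0000` → score (S456, F1504). Machine vertices: (125.9463,17.4843) → (188.2639,76.2289). Open path.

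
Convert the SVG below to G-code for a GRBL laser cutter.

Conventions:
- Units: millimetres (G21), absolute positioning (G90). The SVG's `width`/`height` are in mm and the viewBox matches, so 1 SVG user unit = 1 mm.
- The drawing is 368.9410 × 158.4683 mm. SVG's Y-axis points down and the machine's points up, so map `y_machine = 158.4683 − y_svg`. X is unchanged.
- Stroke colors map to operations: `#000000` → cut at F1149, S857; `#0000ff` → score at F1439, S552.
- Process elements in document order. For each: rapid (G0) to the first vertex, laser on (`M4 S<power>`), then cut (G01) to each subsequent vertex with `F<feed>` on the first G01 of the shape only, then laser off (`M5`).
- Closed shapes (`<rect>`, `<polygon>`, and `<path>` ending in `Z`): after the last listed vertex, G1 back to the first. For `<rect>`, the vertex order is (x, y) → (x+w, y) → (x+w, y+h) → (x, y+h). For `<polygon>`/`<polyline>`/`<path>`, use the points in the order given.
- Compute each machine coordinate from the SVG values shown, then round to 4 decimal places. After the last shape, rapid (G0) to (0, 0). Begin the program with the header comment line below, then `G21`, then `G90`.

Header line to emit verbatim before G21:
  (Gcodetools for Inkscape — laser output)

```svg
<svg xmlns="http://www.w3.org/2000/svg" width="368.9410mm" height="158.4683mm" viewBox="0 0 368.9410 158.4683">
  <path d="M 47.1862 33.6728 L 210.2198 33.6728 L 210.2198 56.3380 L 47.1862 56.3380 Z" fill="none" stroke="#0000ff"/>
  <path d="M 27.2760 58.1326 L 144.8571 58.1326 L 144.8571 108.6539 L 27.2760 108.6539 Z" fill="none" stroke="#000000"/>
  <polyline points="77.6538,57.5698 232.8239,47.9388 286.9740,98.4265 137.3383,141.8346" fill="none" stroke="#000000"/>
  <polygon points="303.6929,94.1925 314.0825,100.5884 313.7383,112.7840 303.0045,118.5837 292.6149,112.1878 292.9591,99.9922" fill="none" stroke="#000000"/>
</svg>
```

(Gcodetools for Inkscape — laser output)
G21
G90
G0 X47.1862 Y124.7955
M4 S552
G01 X210.2198 Y124.7955 F1439
G01 X210.2198 Y102.1303
G01 X47.1862 Y102.1303
G01 X47.1862 Y124.7955
M5
G0 X27.2760 Y100.3357
M4 S857
G01 X144.8571 Y100.3357 F1149
G01 X144.8571 Y49.8144
G01 X27.2760 Y49.8144
G01 X27.2760 Y100.3357
M5
G0 X77.6538 Y100.8985
M4 S857
G01 X232.8239 Y110.5295 F1149
G01 X286.9740 Y60.0418
G01 X137.3383 Y16.6337
M5
G0 X303.6929 Y64.2758
M4 S857
G01 X314.0825 Y57.8799 F1149
G01 X313.7383 Y45.6843
G01 X303.0045 Y39.8846
G01 X292.6149 Y46.2805
G01 X292.9591 Y58.4761
G01 X303.6929 Y64.2758
M5
G0 X0.0000 Y0.0000

1 u = 1 mm; y_m = 158.4683 − y.

[1] `<path>` rectangle, #0000ff→score S552 F1439: (47.1862,124.7955) → (210.2198,124.7955) → (210.2198,102.1303) → (47.1862,102.1303) → (47.1862,124.7955) (closed)

[2] `<path>` rectangle, #000000→cut S857 F1149: (27.2760,100.3357) → (144.8571,100.3357) → (144.8571,49.8144) → (27.2760,49.8144) → (27.2760,100.3357) (closed)

[3] `<polyline>` open polyline, #000000→cut S857 F1149: (77.6538,100.8985) → (232.8239,110.5295) → (286.9740,60.0418) → (137.3383,16.6337)

[4] `<polygon>` regular polygon, #000000→cut S857 F1149: (303.6929,64.2758) → (314.0825,57.8799) → (313.7383,45.6843) → (303.0045,39.8846) → (292.6149,46.2805) → (292.9591,58.4761) → (303.6929,64.2758) (closed)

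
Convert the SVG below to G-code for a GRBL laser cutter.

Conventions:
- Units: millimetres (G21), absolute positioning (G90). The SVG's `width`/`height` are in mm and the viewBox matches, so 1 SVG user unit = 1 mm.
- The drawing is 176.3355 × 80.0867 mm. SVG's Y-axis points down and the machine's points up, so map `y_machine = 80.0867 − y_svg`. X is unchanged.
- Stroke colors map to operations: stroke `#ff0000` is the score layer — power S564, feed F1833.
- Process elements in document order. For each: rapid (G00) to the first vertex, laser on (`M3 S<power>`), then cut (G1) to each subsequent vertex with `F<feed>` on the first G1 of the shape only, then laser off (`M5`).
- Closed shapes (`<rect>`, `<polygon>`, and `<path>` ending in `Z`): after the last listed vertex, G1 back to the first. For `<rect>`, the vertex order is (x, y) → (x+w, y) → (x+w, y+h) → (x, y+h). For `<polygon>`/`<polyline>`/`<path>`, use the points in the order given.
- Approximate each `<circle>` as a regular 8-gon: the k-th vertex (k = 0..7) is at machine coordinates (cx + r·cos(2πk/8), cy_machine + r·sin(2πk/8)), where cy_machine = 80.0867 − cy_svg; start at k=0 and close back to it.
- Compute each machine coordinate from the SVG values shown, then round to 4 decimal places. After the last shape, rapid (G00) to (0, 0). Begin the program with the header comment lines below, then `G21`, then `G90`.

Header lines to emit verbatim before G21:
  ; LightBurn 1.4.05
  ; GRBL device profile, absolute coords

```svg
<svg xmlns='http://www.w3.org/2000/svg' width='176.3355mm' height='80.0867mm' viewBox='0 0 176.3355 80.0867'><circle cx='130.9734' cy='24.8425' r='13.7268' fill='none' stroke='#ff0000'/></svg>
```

; LightBurn 1.4.05
; GRBL device profile, absolute coords
G21
G90
G00 X144.7002 Y55.2442
M3 S564
G1 X140.6797 Y64.9505 F1833
G1 X130.9734 Y68.9710
G1 X121.2671 Y64.9505
G1 X117.2466 Y55.2442
G1 X121.2671 Y45.5379
G1 X130.9734 Y41.5174
G1 X140.6797 Y45.5379
G1 X144.7002 Y55.2442
M5
G00 X0.0000 Y0.0000

1 u = 1 mm; y_m = 80.0867 − y.

[1] `<circle>` circle, #ff0000→score S564 F1833: (144.7002,55.2442) → (140.6797,64.9505) → (130.9734,68.9710) → (121.2671,64.9505) → (117.2466,55.2442) → (121.2671,45.5379) → (130.9734,41.5174) → (140.6797,45.5379) → (144.7002,55.2442) (closed)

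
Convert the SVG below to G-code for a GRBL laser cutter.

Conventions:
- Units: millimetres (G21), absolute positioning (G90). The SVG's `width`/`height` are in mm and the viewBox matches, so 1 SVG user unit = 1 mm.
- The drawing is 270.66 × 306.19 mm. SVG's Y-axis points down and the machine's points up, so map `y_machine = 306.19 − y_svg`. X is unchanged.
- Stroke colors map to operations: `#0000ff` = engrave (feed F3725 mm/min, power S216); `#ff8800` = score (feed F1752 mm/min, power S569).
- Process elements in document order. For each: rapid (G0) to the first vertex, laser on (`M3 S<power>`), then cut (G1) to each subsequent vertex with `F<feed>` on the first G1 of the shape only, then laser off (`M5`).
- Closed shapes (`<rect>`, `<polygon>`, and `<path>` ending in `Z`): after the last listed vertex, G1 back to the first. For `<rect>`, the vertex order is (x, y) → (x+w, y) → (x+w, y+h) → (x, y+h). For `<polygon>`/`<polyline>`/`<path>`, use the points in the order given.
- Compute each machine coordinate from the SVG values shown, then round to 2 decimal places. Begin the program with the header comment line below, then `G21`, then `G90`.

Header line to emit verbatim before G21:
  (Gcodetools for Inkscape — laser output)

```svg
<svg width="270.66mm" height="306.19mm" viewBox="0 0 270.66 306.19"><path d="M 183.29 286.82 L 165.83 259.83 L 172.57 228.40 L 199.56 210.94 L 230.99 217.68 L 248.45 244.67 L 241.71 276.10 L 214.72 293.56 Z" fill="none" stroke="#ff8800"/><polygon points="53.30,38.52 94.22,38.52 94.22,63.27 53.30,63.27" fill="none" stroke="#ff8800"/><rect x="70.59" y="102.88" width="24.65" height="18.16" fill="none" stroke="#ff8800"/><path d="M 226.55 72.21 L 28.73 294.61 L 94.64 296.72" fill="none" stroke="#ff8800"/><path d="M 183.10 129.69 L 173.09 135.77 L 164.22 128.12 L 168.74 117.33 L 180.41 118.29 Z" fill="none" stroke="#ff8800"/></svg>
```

viewBox `0 0 270.66 306.19` with mm width/height → 1 unit = 1 mm. Flip: y_m = 306.19 − y_svg.

**Shape 1** — `<path>` regular polygon, stroke `#ff8800` → score (S569, F1752). Machine vertices: (183.29,19.37) → (165.83,46.36) → (172.57,77.79) → (199.56,95.25) → (230.99,88.51) → (248.45,61.52) → (241.71,30.09) → (214.72,12.63) → (183.29,19.37). Closed: final G1 returns to the first vertex.

**Shape 2** — `<polygon>` rectangle, stroke `#ff8800` → score (S569, F1752). Machine vertices: (53.30,267.67) → (94.22,267.67) → (94.22,242.92) → (53.30,242.92) → (53.30,267.67). Closed: final G1 returns to the first vertex.

**Shape 3** — `<rect>` rectangle, stroke `#ff8800` → score (S569, F1752). Machine vertices: (70.59,203.31) → (95.24,203.31) → (95.24,185.15) → (70.59,185.15) → (70.59,203.31). Closed: final G1 returns to the first vertex.

**Shape 4** — `<path>` open polyline, stroke `#ff8800` → score (S569, F1752). Machine vertices: (226.55,233.98) → (28.73,11.58) → (94.64,9.47). Open path.

**Shape 5** — `<path>` regular polygon, stroke `#ff8800` → score (S569, F1752). Machine vertices: (183.10,176.50) → (173.09,170.42) → (164.22,178.07) → (168.74,188.86) → (180.41,187.90) → (183.10,176.50). Closed: final G1 returns to the first vertex.

(Gcodetools for Inkscape — laser output)
G21
G90
G0 X183.29 Y19.37
M3 S569
G1 X165.83 Y46.36 F1752
G1 X172.57 Y77.79
G1 X199.56 Y95.25
G1 X230.99 Y88.51
G1 X248.45 Y61.52
G1 X241.71 Y30.09
G1 X214.72 Y12.63
G1 X183.29 Y19.37
M5
G0 X53.30 Y267.67
M3 S569
G1 X94.22 Y267.67 F1752
G1 X94.22 Y242.92
G1 X53.30 Y242.92
G1 X53.30 Y267.67
M5
G0 X70.59 Y203.31
M3 S569
G1 X95.24 Y203.31 F1752
G1 X95.24 Y185.15
G1 X70.59 Y185.15
G1 X70.59 Y203.31
M5
G0 X226.55 Y233.98
M3 S569
G1 X28.73 Y11.58 F1752
G1 X94.64 Y9.47
M5
G0 X183.10 Y176.50
M3 S569
G1 X173.09 Y170.42 F1752
G1 X164.22 Y178.07
G1 X168.74 Y188.86
G1 X180.41 Y187.90
G1 X183.10 Y176.50
M5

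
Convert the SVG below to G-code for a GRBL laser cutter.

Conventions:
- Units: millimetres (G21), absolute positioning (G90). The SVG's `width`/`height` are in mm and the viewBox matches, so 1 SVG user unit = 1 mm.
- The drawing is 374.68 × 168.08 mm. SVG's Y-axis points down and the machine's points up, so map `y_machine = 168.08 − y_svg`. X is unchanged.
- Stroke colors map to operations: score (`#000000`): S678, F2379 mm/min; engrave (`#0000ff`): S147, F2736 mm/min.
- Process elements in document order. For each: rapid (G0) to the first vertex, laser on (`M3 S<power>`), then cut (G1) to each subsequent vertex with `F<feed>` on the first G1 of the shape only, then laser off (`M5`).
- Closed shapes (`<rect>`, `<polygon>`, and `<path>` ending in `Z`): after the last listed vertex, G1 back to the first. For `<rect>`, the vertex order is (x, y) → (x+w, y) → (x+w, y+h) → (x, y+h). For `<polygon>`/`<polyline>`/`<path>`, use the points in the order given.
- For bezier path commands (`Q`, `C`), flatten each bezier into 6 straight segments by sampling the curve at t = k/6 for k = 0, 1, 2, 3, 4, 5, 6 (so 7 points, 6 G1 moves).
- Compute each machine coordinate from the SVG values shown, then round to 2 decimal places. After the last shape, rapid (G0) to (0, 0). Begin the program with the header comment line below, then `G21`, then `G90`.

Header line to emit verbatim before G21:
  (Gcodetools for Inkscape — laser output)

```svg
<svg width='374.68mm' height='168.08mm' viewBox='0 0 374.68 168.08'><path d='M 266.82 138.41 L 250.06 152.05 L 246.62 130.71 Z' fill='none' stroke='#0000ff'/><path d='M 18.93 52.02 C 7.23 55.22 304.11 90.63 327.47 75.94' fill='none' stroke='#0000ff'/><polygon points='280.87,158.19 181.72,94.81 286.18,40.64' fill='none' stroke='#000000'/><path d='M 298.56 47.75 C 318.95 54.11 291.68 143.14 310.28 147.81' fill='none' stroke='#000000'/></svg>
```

(Gcodetools for Inkscape — laser output)
G21
G90
G0 X266.82 Y29.67
M3 S147
G1 X250.06 Y16.03 F2736
G1 X246.62 Y37.37
G1 X266.82 Y29.67
M5
G0 X18.93 Y116.06
M3 S147
G1 X36.10 Y112.16 F2736
G1 X88.53 Y105.17
G1 X160.05 Y97.39
G1 X234.50 Y91.10
G1 X295.69 Y88.59
G1 X327.47 Y92.14
M5
G0 X280.87 Y9.89
M3 S678
G1 X181.72 Y73.27 F2379
G1 X286.18 Y127.44
G1 X280.87 Y9.89
M5
G0 X298.56 Y120.33
M3 S678
G1 X305.22 Y111.03 F2379
G1 X306.53 Y92.60
G1 X305.09 Y69.67
G1 X303.51 Y46.87
G1 X304.37 Y28.86
G1 X310.28 Y20.27
M5
G0 X0.00 Y0.00

1 u = 1 mm; y_m = 168.08 − y.

[1] `<path>` regular polygon, #0000ff→engrave S147 F2736: (266.82,29.67) → (250.06,16.03) → (246.62,37.37) → (266.82,29.67) (closed)

[2] `<path>` cubic bezier, #0000ff→engrave S147 F2736: (18.93,116.06) → (36.10,112.16) → (88.53,105.17) → (160.05,97.39) → (234.50,91.10) → (295.69,88.59) → (327.47,92.14)

[3] `<polygon>` regular polygon, #000000→score S678 F2379: (280.87,9.89) → (181.72,73.27) → (286.18,127.44) → (280.87,9.89) (closed)

[4] `<path>` cubic bezier, #000000→score S678 F2379: (298.56,120.33) → (305.22,111.03) → (306.53,92.60) → (305.09,69.67) → (303.51,46.87) → (304.37,28.86) → (310.28,20.27)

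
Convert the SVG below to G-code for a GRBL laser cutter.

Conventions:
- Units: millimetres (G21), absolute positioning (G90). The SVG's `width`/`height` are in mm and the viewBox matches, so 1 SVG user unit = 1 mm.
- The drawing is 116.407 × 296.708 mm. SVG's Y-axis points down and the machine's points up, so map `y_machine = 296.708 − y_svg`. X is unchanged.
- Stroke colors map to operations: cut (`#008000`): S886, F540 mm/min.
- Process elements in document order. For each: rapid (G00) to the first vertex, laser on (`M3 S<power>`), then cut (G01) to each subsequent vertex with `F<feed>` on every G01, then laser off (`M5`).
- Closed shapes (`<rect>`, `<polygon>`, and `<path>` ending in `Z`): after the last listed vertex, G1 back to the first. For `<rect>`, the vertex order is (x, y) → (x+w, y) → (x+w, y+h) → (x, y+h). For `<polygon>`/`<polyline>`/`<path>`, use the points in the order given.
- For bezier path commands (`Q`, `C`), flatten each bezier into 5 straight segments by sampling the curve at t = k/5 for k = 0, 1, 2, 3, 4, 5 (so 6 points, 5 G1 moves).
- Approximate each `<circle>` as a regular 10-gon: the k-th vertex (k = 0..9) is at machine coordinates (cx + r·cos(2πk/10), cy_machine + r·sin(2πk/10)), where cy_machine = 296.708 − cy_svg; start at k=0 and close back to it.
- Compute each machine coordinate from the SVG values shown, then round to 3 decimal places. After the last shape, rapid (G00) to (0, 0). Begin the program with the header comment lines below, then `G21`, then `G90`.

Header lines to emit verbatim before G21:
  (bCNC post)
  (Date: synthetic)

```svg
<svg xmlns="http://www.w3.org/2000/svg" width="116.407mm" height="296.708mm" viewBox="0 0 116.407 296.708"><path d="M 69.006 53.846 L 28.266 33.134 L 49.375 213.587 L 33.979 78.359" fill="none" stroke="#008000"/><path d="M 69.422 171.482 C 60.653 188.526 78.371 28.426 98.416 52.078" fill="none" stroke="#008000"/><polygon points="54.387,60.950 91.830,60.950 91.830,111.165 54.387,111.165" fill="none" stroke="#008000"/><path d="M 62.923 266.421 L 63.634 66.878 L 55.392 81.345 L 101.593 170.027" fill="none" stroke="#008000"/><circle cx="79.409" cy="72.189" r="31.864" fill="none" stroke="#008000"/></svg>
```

viewBox `0 0 116.407 296.708` with mm width/height → 1 unit = 1 mm. Flip: y_m = 296.708 − y_svg.

**Shape 1** — `<path>` open polyline, stroke `#008000` → cut (S886, F540). Machine vertices: (69.006,242.862) → (28.266,263.574) → (49.375,83.121) → (33.979,218.349). Open path.

**Shape 2** — `<path>` cubic bezier, stroke `#008000` → cut (S886, F540). Control points (SVG): P0=(69.422,171.482), P1=(60.653,188.526), P2=(78.371,28.426), P3=(98.416,52.078); sampled at t=k/5. Machine vertices: (69.422,125.226) → (67.146,133.370) → (70.067,166.705) → (77.025,207.909) → (86.862,239.658) → (98.416,244.630). Open path.

**Shape 3** — `<polygon>` rectangle, stroke `#008000` → cut (S886, F540). Machine vertices: (54.387,235.758) → (91.830,235.758) → (91.830,185.543) → (54.387,185.543) → (54.387,235.758). Closed: final G1 returns to the first vertex.

**Shape 4** — `<path>` open polyline, stroke `#008000` → cut (S886, F540). Machine vertices: (62.923,30.287) → (63.634,229.830) → (55.392,215.363) → (101.593,126.681). Open path.

**Shape 5** — `<circle>` circle, stroke `#008000` → cut (S886, F540). Machine vertices: (111.273,224.519) → (105.188,243.248) → (89.256,254.823) → (69.562,254.823) → (53.630,243.248) → (47.545,224.519) → (53.630,205.790) → (69.562,194.215) → (89.256,194.215) → (105.188,205.790) → (111.273,224.519). Closed: final G1 returns to the first vertex.

(bCNC post)
(Date: synthetic)
G21
G90
G00 X69.006 Y242.862
M3 S886
G01 X28.266 Y263.574 F540
G01 X49.375 Y83.121 F540
G01 X33.979 Y218.349 F540
M5
G00 X69.422 Y125.226
M3 S886
G01 X67.146 Y133.370 F540
G01 X70.067 Y166.705 F540
G01 X77.025 Y207.909 F540
G01 X86.862 Y239.658 F540
G01 X98.416 Y244.630 F540
M5
G00 X54.387 Y235.758
M3 S886
G01 X91.830 Y235.758 F540
G01 X91.830 Y185.543 F540
G01 X54.387 Y185.543 F540
G01 X54.387 Y235.758 F540
M5
G00 X62.923 Y30.287
M3 S886
G01 X63.634 Y229.830 F540
G01 X55.392 Y215.363 F540
G01 X101.593 Y126.681 F540
M5
G00 X111.273 Y224.519
M3 S886
G01 X105.188 Y243.248 F540
G01 X89.256 Y254.823 F540
G01 X69.562 Y254.823 F540
G01 X53.630 Y243.248 F540
G01 X47.545 Y224.519 F540
G01 X53.630 Y205.790 F540
G01 X69.562 Y194.215 F540
G01 X89.256 Y194.215 F540
G01 X105.188 Y205.790 F540
G01 X111.273 Y224.519 F540
M5
G00 X0.000 Y0.000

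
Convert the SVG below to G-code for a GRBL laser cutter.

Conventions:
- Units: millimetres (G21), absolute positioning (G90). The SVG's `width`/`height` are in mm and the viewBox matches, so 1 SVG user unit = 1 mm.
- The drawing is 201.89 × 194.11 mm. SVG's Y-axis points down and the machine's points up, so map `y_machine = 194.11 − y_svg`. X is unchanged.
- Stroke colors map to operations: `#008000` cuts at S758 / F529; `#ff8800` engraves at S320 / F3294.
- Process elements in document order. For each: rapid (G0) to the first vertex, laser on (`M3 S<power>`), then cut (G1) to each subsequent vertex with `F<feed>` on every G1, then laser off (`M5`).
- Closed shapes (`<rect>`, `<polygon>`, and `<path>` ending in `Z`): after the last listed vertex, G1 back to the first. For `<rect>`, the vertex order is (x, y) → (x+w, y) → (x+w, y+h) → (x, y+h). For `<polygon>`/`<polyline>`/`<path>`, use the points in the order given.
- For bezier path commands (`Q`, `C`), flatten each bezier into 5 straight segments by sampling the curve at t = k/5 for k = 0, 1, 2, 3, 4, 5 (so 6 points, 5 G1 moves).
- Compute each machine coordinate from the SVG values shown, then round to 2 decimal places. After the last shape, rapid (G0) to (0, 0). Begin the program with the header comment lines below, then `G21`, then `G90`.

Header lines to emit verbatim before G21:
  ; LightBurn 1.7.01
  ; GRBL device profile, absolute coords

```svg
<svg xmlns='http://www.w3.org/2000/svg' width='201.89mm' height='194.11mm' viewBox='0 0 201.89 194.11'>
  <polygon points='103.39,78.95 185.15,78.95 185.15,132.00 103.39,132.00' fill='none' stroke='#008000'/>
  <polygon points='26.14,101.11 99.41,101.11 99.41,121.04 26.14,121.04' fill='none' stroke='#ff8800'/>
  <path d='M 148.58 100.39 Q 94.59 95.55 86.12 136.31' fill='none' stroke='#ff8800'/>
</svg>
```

1 u = 1 mm; y_m = 194.11 − y.

[1] `<polygon>` rectangle, #008000→cut S758 F529: (103.39,115.16) → (185.15,115.16) → (185.15,62.11) → (103.39,62.11) → (103.39,115.16) (closed)

[2] `<polygon>` rectangle, #ff8800→engrave S320 F3294: (26.14,93.00) → (99.41,93.00) → (99.41,73.07) → (26.14,73.07) → (26.14,93.00) (closed)

[3] `<path>` quadratic bezier, #ff8800→engrave S320 F3294: (148.58,93.72) → (128.80,93.83) → (112.67,90.30) → (100.18,83.11) → (91.33,72.28) → (86.12,57.80)

; LightBurn 1.7.01
; GRBL device profile, absolute coords
G21
G90
G0 X103.39 Y115.16
M3 S758
G1 X185.15 Y115.16 F529
G1 X185.15 Y62.11 F529
G1 X103.39 Y62.11 F529
G1 X103.39 Y115.16 F529
M5
G0 X26.14 Y93.00
M3 S320
G1 X99.41 Y93.00 F3294
G1 X99.41 Y73.07 F3294
G1 X26.14 Y73.07 F3294
G1 X26.14 Y93.00 F3294
M5
G0 X148.58 Y93.72
M3 S320
G1 X128.80 Y93.83 F3294
G1 X112.67 Y90.30 F3294
G1 X100.18 Y83.11 F3294
G1 X91.33 Y72.28 F3294
G1 X86.12 Y57.80 F3294
M5
G0 X0.00 Y0.00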